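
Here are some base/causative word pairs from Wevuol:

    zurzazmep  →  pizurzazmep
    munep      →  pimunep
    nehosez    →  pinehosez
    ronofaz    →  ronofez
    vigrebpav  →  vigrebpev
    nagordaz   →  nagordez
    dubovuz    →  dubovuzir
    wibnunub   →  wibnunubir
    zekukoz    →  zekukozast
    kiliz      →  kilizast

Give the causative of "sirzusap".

"sirzusap" has last vowel 'a'. The stems whose last vowel is 'a' (ronofaz → ronofez, vigrebpav → vigrebpev, nagordaz → nagordez) change the last vowel to 'e'.
So sirzusap → sirzusep.

sirzusep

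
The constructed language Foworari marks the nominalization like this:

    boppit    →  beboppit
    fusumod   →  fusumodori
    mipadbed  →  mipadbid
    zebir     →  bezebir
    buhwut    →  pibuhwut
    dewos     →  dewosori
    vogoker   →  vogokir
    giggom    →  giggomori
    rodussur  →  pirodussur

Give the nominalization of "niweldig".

mipadbed and fusumod both end in -d yet inflect differently (mipadbid, fusumodori), so the final letter is not what conditions the rule; the last vowel is.
"niweldig" has last vowel 'i'. The stems whose last vowel is 'i' (zebir → bezebir, boppit → beboppit) add the prefix be-.
The other patterns: stems whose last vowel is 'e' change the last vowel to 'i'; stems whose last vowel is 'o' add -ori; stems whose last vowel is 'u' add the prefix pi-.
So niweldig → beniweldig.

beniweldig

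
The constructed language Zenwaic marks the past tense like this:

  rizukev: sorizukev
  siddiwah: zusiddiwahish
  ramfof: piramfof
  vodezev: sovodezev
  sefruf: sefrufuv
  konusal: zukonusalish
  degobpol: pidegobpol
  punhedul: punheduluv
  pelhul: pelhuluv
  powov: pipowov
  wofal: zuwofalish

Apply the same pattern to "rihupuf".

rihupufuv

pelhul and degobpol both end in -l yet inflect differently (pelhuluv, pidegobpol), so the final letter is not what conditions the rule; the last vowel is.
"rihupuf" has last vowel 'u'. The stems whose last vowel is 'u' (sefruf → sefrufuv, pelhul → pelhuluv, punhedul → punheduluv) add -uv.
So rihupuf → rihupufuv.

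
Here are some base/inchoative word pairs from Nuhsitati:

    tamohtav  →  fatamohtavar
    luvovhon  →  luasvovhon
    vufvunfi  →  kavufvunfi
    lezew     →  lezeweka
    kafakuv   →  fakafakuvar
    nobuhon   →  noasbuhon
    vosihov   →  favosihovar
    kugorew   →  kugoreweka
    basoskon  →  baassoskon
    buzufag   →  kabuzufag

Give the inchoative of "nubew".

nubeweka

"nubew" ends in -w. The stems ending in -w (kugorew → kugoreweka, lezew → lezeweka) add -eka.
So nubew → nubeweka.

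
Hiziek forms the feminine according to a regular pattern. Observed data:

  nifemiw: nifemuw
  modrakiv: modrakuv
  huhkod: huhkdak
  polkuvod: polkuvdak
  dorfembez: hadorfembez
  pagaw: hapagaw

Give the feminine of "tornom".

"tornom" has last vowel 'o'. The stems whose last vowel is 'o' (huhkod → huhkdak, polkuvod → polkuvdak) delete the last vowel and add -ak.
The other patterns: stems whose last vowel is 'i' change the last vowel to 'u'; stems whose last vowel is 'a' or 'e' add the prefix ha-.
So tornom → tornmak.

tornmak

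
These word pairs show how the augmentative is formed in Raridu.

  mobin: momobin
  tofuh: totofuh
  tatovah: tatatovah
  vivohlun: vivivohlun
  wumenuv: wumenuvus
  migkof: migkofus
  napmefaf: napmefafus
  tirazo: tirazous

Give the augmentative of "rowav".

rowavus

tofuh and wumenuv both have last vowel 'u' yet inflect differently (totofuh, wumenuvus), so the last vowel is not what conditions the rule; the final letter is.
"rowav" ends in -v. The one such stem in the data (wumenuv → wumenuvus) adds -us, so the same rule applies.
The other pattern: stems ending in -h or -n repeat the first consonant+vowel as a prefix.
So rowav → rowavus.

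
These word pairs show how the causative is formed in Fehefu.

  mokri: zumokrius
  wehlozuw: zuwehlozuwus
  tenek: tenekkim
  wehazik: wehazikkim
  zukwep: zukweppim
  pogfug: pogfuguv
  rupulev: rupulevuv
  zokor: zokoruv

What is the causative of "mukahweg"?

mukahweguv

"mukahweg" ends in -g. The one such stem in the data (pogfug → pogfuguv) adds -uv, so the same rule applies.
So mukahweg → mukahweguv.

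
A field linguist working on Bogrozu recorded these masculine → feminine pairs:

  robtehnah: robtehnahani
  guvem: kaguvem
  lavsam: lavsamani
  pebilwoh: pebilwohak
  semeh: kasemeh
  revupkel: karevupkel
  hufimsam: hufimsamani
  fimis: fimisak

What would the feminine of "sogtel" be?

kasogtel

robtehnah and semeh both end in -h yet inflect differently (robtehnahani, kasemeh), so the final letter is not what conditions the rule; the last vowel is.
"sogtel" has last vowel 'e'. The stems whose last vowel is 'e' (semeh → kasemeh, revupkel → karevupkel, guvem → kaguvem) add the prefix ka-.
So sogtel → kasogtel.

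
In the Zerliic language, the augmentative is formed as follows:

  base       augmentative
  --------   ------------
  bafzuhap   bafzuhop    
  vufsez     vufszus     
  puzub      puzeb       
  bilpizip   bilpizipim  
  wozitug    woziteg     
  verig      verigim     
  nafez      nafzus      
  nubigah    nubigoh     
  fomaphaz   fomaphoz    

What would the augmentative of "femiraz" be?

femiroz

"femiraz" has last vowel 'a'. The stems whose last vowel is 'a' (nubigah → nubigoh, fomaphaz → fomaphoz, bafzuhap → bafzuhop) change the last vowel to 'o'.
The other patterns: stems whose last vowel is 'i' add -im; stems whose last vowel is 'e' delete the last vowel and add -us; stems whose last vowel is 'u' change the last vowel to 'e'.
So femiraz → femiroz.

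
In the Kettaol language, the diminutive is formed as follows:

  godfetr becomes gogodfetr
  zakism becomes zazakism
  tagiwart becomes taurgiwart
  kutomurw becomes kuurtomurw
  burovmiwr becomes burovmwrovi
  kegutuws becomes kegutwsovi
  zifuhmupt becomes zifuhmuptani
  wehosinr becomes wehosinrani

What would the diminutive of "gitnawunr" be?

gitnawunrani

"gitnawunr" has second-to-last letter 'n'. The one such stem in the data (wehosinr → wehosinrani) adds -ani, so the same rule applies.
So gitnawunr → gitnawunrani.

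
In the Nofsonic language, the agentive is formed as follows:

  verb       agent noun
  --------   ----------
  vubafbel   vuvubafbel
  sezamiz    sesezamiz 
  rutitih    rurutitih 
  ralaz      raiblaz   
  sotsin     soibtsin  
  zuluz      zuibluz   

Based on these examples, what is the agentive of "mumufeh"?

sezamiz and ralaz both end in -z yet inflect differently (sesezamiz, raiblaz), so the final letter is not what conditions the rule; the number of vowels is.
"mumufeh" has 3 vowels. The stems with 3 vowels (sezamiz → sesezamiz, rutitih → rurutitih, vubafbel → vuvubafbel) repeat the first consonant+vowel as a prefix.
The other pattern: stems with 2 vowels insert -ib- after the first vowel.
So mumufeh → mumumufeh.

mumumufeh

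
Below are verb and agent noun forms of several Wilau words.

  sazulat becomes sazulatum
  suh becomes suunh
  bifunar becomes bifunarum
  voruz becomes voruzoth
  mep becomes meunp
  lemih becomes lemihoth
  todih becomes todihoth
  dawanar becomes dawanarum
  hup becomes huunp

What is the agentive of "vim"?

"vim" has 1 vowel. The stems with 1 vowel (mep → meunp, hup → huunp, suh → suunh) insert -un- after the first vowel.
The other patterns: stems with 2 vowels add -oth; stems with 3 vowels add -um.
So vim → viunm.

viunm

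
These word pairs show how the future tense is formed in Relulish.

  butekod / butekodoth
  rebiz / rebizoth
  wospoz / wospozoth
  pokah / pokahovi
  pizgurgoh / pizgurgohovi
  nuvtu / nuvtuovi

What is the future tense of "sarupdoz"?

butekod and pizgurgoh both have last vowel 'o' yet inflect differently (butekodoth, pizgurgohovi), so the last vowel is not what conditions the rule; the final letter is.
"sarupdoz" ends in -z. The stems ending in -z (rebiz → rebizoth, wospoz → wospozoth) add -oth.
The other pattern: stems ending in -h or -u add -ovi.
So sarupdoz → sarupdozoth.

sarupdozoth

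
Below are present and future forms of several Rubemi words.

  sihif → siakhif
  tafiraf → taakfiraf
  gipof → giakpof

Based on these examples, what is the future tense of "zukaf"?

zuakkaf

Every pair shown (sihif → siakhif, tafiraf → taakfiraf, gipof → giakpof) follows the same rule: insert -ak- after the first vowel.
So zukaf → zuakkaf.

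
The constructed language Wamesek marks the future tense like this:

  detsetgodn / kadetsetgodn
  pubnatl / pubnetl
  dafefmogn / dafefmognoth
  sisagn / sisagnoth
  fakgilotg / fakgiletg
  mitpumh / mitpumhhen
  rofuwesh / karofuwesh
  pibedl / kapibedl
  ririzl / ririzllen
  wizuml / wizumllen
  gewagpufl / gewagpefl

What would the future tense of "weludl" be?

"weludl" has second-to-last letter 'd'. The stems whose second-to-last letter is 'd' (detsetgodn → kadetsetgodn, pibedl → kapibedl) add the prefix ka-.
The other patterns: stems whose second-to-last letter is 'f' or 't' change the last vowel to 'e'; stems whose second-to-last letter is 'g' add -oth; stems whose second-to-last letter is 'm' or 'z' double the final consonant and add -en.
So weludl → kaweludl.

kaweludl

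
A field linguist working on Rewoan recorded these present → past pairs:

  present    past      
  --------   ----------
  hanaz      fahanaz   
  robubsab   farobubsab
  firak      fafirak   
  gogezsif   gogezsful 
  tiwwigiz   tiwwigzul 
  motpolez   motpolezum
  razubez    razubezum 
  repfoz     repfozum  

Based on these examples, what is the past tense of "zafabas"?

hanaz and tiwwigiz both end in -z yet inflect differently (fahanaz, tiwwigzul), so the final letter is not what conditions the rule; the last vowel is.
"zafabas" has last vowel 'a'. The stems whose last vowel is 'a' (hanaz → fahanaz, robubsab → farobubsab, firak → fafirak) add the prefix fa-.
So zafabas → fazafabas.

fazafabas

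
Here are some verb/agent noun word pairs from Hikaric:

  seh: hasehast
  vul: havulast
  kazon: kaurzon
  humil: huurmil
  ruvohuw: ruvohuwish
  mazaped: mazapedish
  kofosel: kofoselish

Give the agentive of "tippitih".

vul and humil both end in -l yet inflect differently (havulast, huurmil), so the final letter is not what conditions the rule; the number of vowels is.
"tippitih" has 3 vowels. The stems with 3 vowels (ruvohuw → ruvohuwish, mazaped → mazapedish, kofosel → kofoselish) add -ish.
So tippitih → tippitihish.

tippitihish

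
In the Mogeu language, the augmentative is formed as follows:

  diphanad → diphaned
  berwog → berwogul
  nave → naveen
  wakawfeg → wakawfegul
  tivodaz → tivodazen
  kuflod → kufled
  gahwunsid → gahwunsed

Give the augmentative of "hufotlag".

kuflod and berwog both have last vowel 'o' yet inflect differently (kufled, berwogul), so the last vowel is not what conditions the rule; the final letter is.
"hufotlag" ends in -g. The stems ending in -g (berwog → berwogul, wakawfeg → wakawfegul) add -ul.
The other patterns: stems ending in -d change the last vowel to 'e'; stems ending in -e or -z add -en.
So hufotlag → hufotlagul.

hufotlagul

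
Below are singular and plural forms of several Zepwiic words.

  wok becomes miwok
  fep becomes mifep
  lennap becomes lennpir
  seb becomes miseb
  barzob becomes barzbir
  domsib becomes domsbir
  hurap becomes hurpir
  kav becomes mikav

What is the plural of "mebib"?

mebbir

seb and barzob both end in -b yet inflect differently (miseb, barzbir), so the final letter is not what conditions the rule; the number of vowels is.
"mebib" has 2 vowels. The stems with 2 vowels (barzob → barzbir, hurap → hurpir, domsib → domsbir) delete the last vowel and add -ir.
So mebib → mebbir.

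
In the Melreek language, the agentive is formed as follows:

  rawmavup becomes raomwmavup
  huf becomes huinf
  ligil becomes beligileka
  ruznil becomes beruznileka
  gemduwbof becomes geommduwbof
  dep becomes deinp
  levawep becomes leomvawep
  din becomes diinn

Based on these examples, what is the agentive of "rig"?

"rig" has 1 vowel. The stems with 1 vowel (huf → huinf, dep → deinp, din → diinn) insert -in- after the first vowel.
So rig → riing.

riing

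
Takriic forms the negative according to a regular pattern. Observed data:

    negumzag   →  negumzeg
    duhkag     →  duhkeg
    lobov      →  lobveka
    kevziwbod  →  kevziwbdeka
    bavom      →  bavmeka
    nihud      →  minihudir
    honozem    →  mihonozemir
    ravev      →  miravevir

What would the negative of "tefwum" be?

mitefwumir

kevziwbod and nihud both end in -d yet inflect differently (kevziwbdeka, minihudir), so the final letter is not what conditions the rule; the last vowel is.
"tefwum" has last vowel 'u'. The one such stem in the data (nihud → minihudir) adds mi- … -ir around the stem, so the same rule applies.
The other patterns: stems whose last vowel is 'a' change the last vowel to 'e'; stems whose last vowel is 'o' delete the last vowel and add -eka.
So tefwum → mitefwumir.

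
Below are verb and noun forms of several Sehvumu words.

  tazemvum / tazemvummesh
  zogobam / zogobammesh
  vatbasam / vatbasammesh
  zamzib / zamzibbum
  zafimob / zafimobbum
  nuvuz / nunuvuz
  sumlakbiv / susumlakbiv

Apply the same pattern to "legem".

legemmesh

tazemvum and nuvuz both have last vowel 'u' yet inflect differently (tazemvummesh, nunuvuz), so the last vowel is not what conditions the rule; the final letter is.
"legem" ends in -m. The stems ending in -m (tazemvum → tazemvummesh, zogobam → zogobammesh, vatbasam → vatbasammesh) double the final consonant and add -esh.
So legem → legemmesh.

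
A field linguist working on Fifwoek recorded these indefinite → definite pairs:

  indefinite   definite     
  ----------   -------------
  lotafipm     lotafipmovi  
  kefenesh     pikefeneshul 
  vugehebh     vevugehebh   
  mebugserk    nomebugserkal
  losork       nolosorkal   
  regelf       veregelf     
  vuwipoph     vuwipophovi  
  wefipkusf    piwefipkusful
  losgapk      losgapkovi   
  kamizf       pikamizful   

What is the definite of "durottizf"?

vugehebh and vuwipoph both end in -h yet inflect differently (vevugehebh, vuwipophovi), so the final letter is not what conditions the rule; the second-to-last letter is.
"durottizf" has second-to-last letter 'z'. The one such stem in the data (kamizf → pikamizful) adds pi- … -ul around the stem, so the same rule applies.
So durottizf → pidurottizful.

pidurottizful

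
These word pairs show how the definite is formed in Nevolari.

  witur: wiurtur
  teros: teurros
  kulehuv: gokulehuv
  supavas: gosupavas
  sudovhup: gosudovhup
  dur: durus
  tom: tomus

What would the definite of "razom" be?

raurzom

"razom" has 2 vowels. The stems with 2 vowels (witur → wiurtur, teros → teurros) insert -ur- after the first vowel.
So razom → raurzom.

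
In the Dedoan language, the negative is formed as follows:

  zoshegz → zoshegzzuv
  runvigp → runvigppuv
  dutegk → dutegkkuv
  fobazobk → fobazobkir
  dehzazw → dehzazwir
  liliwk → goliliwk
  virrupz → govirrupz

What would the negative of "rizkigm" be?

dutegk and fobazobk both end in -k yet inflect differently (dutegkkuv, fobazobkir), so the final letter is not what conditions the rule; the second-to-last letter is.
"rizkigm" has second-to-last letter 'g'. The stems whose second-to-last letter is 'g' (zoshegz → zoshegzzuv, runvigp → runvigppuv, dutegk → dutegkkuv) double the final consonant and add -uv.
So rizkigm → rizkigmmuv.

rizkigmmuv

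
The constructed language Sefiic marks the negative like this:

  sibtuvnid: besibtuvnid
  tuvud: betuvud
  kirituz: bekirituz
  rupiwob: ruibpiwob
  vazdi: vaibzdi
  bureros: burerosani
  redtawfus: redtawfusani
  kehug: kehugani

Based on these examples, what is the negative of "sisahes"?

sisahesani

sibtuvnid and vazdi both have last vowel 'i' yet inflect differently (besibtuvnid, vaibzdi), so the last vowel is not what conditions the rule; the final letter is.
"sisahes" ends in -s. The stems ending in -s (bureros → burerosani, redtawfus → redtawfusani) add -ani.
The other patterns: stems ending in -d or -z add the prefix be-; stems ending in -b or -i insert -ib- after the first vowel.
So sisahes → sisahesani.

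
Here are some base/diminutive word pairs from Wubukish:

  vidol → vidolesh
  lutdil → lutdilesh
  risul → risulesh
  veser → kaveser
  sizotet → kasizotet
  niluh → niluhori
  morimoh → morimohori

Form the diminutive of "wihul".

risul and niluh both have last vowel 'u' yet inflect differently (risulesh, niluhori), so the last vowel is not what conditions the rule; the final letter is.
"wihul" ends in -l. The stems ending in -l (vidol → vidolesh, lutdil → lutdilesh, risul → risulesh) add -esh.
So wihul → wihulesh.

wihulesh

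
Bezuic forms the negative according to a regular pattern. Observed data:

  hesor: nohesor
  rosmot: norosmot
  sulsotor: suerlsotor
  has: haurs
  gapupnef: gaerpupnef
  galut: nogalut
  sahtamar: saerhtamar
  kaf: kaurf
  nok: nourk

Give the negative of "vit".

viurt

"vit" has 1 vowel. The stems with 1 vowel (kaf → kaurf, has → haurs, nok → nourk) insert -ur- after the first vowel.
So vit → viurt.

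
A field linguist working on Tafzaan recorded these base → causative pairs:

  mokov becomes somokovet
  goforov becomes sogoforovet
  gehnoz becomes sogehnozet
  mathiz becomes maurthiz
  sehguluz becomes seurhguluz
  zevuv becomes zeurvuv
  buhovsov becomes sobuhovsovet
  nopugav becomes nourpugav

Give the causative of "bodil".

gehnoz and mathiz both end in -z yet inflect differently (sogehnozet, maurthiz), so the final letter is not what conditions the rule; the last vowel is.
"bodil" has last vowel 'i'. The one such stem in the data (mathiz → maurthiz) inserts -ur- after the first vowel (as do nopugav, zevuv), so the same rule applies.
So bodil → bourdil.

bourdil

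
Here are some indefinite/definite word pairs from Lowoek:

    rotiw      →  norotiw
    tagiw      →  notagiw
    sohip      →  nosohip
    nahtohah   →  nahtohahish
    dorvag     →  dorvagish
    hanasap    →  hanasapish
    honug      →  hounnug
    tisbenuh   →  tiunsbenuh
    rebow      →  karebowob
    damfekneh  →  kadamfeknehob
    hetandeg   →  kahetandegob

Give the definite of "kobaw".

kobawish

"kobaw" has last vowel 'a'. The stems whose last vowel is 'a' (nahtohah → nahtohahish, dorvag → dorvagish, hanasap → hanasapish) add -ish.
The other patterns: stems whose last vowel is 'i' add the prefix no-; stems whose last vowel is 'u' insert -un- after the first vowel; stems whose last vowel is 'e' or 'o' add ka- … -ob around the stem.
So kobaw → kobawish.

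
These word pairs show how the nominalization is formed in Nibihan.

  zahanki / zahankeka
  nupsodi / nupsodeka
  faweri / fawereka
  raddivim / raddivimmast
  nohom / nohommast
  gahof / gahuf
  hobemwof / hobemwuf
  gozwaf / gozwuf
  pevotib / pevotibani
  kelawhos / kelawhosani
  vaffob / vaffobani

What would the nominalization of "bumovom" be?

"bumovom" ends in -m. The stems ending in -m (raddivim → raddivimmast, nohom → nohommast) double the final consonant and add -ast.
The other patterns: stems ending in -i drop the final letter and add -eka; stems ending in -f change the last vowel to 'u'; stems ending in -b or -s add -ani.
So bumovom → bumovommast.

bumovommast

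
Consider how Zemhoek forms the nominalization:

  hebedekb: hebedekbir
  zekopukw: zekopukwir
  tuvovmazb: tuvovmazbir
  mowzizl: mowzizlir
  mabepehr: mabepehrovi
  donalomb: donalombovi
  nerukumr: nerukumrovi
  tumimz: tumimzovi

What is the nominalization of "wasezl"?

wasezlir

hebedekb and donalomb both end in -b yet inflect differently (hebedekbir, donalombovi), so the final letter is not what conditions the rule; the second-to-last letter is.
"wasezl" has second-to-last letter 'z'. The stems whose second-to-last letter is 'z' (tuvovmazb → tuvovmazbir, mowzizl → mowzizlir) add -ir.
So wasezl → wasezlir.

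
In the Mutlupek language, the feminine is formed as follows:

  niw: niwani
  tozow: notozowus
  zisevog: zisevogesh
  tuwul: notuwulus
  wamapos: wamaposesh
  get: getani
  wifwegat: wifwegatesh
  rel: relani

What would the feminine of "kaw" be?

rel and tuwul both end in -l yet inflect differently (relani, notuwulus), so the final letter is not what conditions the rule; the number of vowels is.
"kaw" has 1 vowel. The stems with 1 vowel (niw → niwani, rel → relani, get → getani) add -ani.
The other patterns: stems with 2 vowels add no- … -us around the stem; stems with 3 vowels add -esh.
So kaw → kawani.

kawani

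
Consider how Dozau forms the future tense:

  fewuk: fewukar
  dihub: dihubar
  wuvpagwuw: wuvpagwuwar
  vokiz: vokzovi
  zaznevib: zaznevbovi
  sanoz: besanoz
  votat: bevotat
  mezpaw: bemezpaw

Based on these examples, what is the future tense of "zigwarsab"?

dihub and zaznevib both end in -b yet inflect differently (dihubar, zaznevbovi), so the final letter is not what conditions the rule; the last vowel is.
"zigwarsab" has last vowel 'a'. The stems whose last vowel is 'a' (votat → bevotat, mezpaw → bemezpaw) add the prefix be-.
So zigwarsab → bezigwarsab.

bezigwarsab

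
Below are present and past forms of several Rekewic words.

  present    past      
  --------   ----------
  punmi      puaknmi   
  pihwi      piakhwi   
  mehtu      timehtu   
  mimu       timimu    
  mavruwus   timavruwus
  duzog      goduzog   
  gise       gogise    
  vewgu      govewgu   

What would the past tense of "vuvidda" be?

mehtu and vewgu both end in -u yet inflect differently (timehtu, govewgu), so the final letter is not what conditions the rule; the first letter is.
"vuvidda" begins with v-. The one such stem in the data (vewgu → govewgu) adds the prefix go-, so the same rule applies.
The other patterns: stems beginning with p- insert -ak- after the first vowel; stems beginning with m- add the prefix ti-.
So vuvidda → govuvidda.

govuvidda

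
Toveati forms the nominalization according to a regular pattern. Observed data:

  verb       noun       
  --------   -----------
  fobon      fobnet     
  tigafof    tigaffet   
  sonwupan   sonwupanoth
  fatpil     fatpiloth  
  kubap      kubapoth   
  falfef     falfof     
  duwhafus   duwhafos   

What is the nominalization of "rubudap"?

rubudapoth

fobon and sonwupan both end in -n yet inflect differently (fobnet, sonwupanoth), so the final letter is not what conditions the rule; the last vowel is.
"rubudap" has last vowel 'a'. The stems whose last vowel is 'a' (sonwupan → sonwupanoth, kubap → kubapoth) add -oth.
So rubudap → rubudapoth.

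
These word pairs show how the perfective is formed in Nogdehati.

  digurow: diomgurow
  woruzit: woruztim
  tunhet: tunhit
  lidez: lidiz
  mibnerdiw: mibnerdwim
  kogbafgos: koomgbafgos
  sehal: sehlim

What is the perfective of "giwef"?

giwif

digurow and mibnerdiw both end in -w yet inflect differently (diomgurow, mibnerdwim), so the final letter is not what conditions the rule; the last vowel is.
"giwef" has last vowel 'e'. The stems whose last vowel is 'e' (tunhet → tunhit, lidez → lidiz) change the last vowel to 'i'.
The other patterns: stems whose last vowel is 'o' insert -om- after the first vowel; stems whose last vowel is 'a' or 'i' delete the last vowel and add -im.
So giwef → giwif.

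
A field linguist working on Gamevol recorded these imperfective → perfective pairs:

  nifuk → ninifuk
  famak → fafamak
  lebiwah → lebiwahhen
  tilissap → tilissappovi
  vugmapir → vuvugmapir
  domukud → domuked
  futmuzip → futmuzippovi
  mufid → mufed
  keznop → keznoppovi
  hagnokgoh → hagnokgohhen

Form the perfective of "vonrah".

vonrahhen

"vonrah" ends in -h. The stems ending in -h (lebiwah → lebiwahhen, hagnokgoh → hagnokgohhen) double the final consonant and add -en.
The other patterns: stems ending in -d change the last vowel to 'e'; stems ending in -p double the final consonant and add -ovi; stems ending in -k or -r repeat the first consonant+vowel as a prefix.
So vonrah → vonrahhen.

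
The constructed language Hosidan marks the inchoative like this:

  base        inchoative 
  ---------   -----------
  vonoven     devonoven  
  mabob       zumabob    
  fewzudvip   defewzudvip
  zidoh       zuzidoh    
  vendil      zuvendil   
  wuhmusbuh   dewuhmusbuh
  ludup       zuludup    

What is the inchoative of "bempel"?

zubempel

wuhmusbuh and zidoh both end in -h yet inflect differently (dewuhmusbuh, zuzidoh), so the final letter is not what conditions the rule; the number of vowels is.
"bempel" has 2 vowels. The stems with 2 vowels (zidoh → zuzidoh, vendil → zuvendil, mabob → zumabob) add the prefix zu-.
The other pattern: stems with 3 vowels add the prefix de-.
So bempel → zubempel.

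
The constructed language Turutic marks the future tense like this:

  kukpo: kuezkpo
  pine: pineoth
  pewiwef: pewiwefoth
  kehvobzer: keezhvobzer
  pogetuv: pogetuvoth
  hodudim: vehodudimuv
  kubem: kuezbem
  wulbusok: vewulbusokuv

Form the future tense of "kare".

kubem and hodudim both end in -m yet inflect differently (kuezbem, vehodudimuv), so the final letter is not what conditions the rule; the first letter is.
"kare" begins with k-. The stems beginning with k- (kehvobzer → keezhvobzer, kubem → kuezbem, kukpo → kuezkpo) insert -ez- after the first vowel.
The other patterns: stems beginning with p- add -oth; stems beginning with h- or w- add ve- … -uv around the stem.
So kare → kaezre.

kaezre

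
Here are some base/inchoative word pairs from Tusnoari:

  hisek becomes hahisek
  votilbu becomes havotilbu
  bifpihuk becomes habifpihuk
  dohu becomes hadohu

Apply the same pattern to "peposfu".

Every pair shown (hisek → hahisek, votilbu → havotilbu, bifpihuk → habifpihuk, …) follows the same rule: add the prefix ha-.
So peposfu → hapeposfu.

hapeposfu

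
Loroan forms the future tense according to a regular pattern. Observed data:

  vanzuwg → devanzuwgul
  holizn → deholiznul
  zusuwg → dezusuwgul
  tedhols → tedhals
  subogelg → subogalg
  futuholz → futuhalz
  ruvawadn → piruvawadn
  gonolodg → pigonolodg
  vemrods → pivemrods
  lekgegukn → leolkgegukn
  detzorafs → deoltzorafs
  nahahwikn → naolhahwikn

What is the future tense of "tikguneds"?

pitikguneds

vanzuwg and subogelg both end in -g yet inflect differently (devanzuwgul, subogalg), so the final letter is not what conditions the rule; the second-to-last letter is.
"tikguneds" has second-to-last letter 'd'. The stems whose second-to-last letter is 'd' (ruvawadn → piruvawadn, gonolodg → pigonolodg, vemrods → pivemrods) add the prefix pi-.
The other patterns: stems whose second-to-last letter is 'w' or 'z' add de- … -ul around the stem; stems whose second-to-last letter is 'l' change the last vowel to 'a'; stems whose second-to-last letter is 'f' or 'k' insert -ol- after the first vowel.
So tikguneds → pitikguneds.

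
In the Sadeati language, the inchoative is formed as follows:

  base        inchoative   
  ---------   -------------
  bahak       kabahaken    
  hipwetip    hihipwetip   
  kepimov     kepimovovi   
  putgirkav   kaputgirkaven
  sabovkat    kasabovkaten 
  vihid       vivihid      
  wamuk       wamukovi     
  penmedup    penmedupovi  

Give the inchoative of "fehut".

fehutovi

bahak and wamuk both end in -k yet inflect differently (kabahaken, wamukovi), so the final letter is not what conditions the rule; the last vowel is.
"fehut" has last vowel 'u'. The stems whose last vowel is 'u' (wamuk → wamukovi, penmedup → penmedupovi) add -ovi.
So fehut → fehutovi.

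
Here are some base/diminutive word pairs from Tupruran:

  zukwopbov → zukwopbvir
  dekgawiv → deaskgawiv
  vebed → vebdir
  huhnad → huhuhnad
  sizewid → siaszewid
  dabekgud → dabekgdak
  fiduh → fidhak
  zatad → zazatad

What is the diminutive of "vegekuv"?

"vegekuv" has last vowel 'u'. The stems whose last vowel is 'u' (dabekgud → dabekgdak, fiduh → fidhak) delete the last vowel and add -ak.
So vegekuv → vegekvak.

vegekvak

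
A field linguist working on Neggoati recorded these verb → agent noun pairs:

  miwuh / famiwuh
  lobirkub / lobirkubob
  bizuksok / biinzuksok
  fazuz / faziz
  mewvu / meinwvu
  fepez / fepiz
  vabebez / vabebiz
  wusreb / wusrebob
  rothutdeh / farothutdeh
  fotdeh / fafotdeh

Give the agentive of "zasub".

zasubob

miwuh and mewvu both have last vowel 'u' yet inflect differently (famiwuh, meinwvu), so the last vowel is not what conditions the rule; the final letter is.
"zasub" ends in -b. The stems ending in -b (lobirkub → lobirkubob, wusreb → wusrebob) add -ob.
The other patterns: stems ending in -h add the prefix fa-; stems ending in -k or -u insert -in- after the first vowel; stems ending in -z change the last vowel to 'i'.
So zasub → zasubob.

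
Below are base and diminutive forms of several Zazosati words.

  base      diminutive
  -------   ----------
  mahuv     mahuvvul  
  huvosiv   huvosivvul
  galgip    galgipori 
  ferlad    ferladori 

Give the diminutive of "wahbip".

huvosiv and galgip both have last vowel 'i' yet inflect differently (huvosivvul, galgipori), so the last vowel is not what conditions the rule; the final letter is.
"wahbip" ends in -p. The one such stem in the data (galgip → galgipori) adds -ori, so the same rule applies.
So wahbip → wahbipori.

wahbipori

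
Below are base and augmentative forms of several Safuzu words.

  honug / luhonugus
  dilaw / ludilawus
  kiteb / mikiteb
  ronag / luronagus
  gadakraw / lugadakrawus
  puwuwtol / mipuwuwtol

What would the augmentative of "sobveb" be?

"sobveb" ends in -b. The one such stem in the data (kiteb → mikiteb) adds the prefix mi-, so the same rule applies.
So sobveb → misobveb.

misobveb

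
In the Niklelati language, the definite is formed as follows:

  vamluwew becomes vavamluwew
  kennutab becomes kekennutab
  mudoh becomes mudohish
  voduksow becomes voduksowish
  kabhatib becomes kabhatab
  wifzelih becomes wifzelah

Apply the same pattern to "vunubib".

"vunubib" has last vowel 'i'. The stems whose last vowel is 'i' (kabhatib → kabhatab, wifzelih → wifzelah) change the last vowel to 'a'.
The other patterns: stems whose last vowel is 'a' or 'e' repeat the first consonant+vowel as a prefix; stems whose last vowel is 'o' add -ish.
So vunubib → vunubab.

vunubab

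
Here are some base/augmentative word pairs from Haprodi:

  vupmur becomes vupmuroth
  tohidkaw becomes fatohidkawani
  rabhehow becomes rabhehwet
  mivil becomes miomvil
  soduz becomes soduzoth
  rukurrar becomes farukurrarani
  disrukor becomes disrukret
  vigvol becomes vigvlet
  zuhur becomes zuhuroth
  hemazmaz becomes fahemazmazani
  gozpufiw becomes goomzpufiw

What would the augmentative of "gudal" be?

fagudalani

mivil and vigvol both end in -l yet inflect differently (miomvil, vigvlet), so the final letter is not what conditions the rule; the last vowel is.
"gudal" has last vowel 'a'. The stems whose last vowel is 'a' (hemazmaz → fahemazmazani, rukurrar → farukurrarani, tohidkaw → fatohidkawani) add fa- … -ani around the stem.
The other patterns: stems whose last vowel is 'i' insert -om- after the first vowel; stems whose last vowel is 'o' delete the last vowel and add -et; stems whose last vowel is 'u' add -oth.
So gudal → fagudalani.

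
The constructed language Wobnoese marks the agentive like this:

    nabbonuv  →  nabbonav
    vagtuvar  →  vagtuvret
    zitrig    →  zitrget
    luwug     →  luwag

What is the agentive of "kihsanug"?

kihsanag

"kihsanug" has last vowel 'u'. The stems whose last vowel is 'u' (nabbonuv → nabbonav, luwug → luwag) change the last vowel to 'a'.
So kihsanug → kihsanag.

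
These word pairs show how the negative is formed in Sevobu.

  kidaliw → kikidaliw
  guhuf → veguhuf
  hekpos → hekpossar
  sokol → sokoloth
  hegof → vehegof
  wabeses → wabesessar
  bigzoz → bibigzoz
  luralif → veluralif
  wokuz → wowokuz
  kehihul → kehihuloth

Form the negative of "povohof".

vepovohof

"povohof" ends in -f. The stems ending in -f (guhuf → veguhuf, hegof → vehegof, luralif → veluralif) add the prefix ve-.
The other patterns: stems ending in -l add -oth; stems ending in -s double the final consonant and add -ar; stems ending in -w or -z repeat the first consonant+vowel as a prefix.
So povohof → vepovohof.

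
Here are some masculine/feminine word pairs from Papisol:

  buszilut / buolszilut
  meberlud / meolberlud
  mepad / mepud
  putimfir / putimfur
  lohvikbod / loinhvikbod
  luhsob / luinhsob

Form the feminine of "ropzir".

meberlud and mepad both end in -d yet inflect differently (meolberlud, mepud), so the final letter is not what conditions the rule; the last vowel is.
"ropzir" has last vowel 'i'. The one such stem in the data (putimfir → putimfur) changes the last vowel to 'u' (as does mepad), so the same rule applies.
The other patterns: stems whose last vowel is 'u' insert -ol- after the first vowel; stems whose last vowel is 'o' insert -in- after the first vowel.
So ropzir → ropzur.

ropzur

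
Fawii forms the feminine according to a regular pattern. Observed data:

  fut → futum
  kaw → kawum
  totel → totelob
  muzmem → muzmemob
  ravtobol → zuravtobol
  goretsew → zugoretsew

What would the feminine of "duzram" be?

duzramob

totel and ravtobol both end in -l yet inflect differently (totelob, zuravtobol), so the final letter is not what conditions the rule; the number of vowels is.
"duzram" has 2 vowels. The stems with 2 vowels (totel → totelob, muzmem → muzmemob) add -ob.
So duzram → duzramob.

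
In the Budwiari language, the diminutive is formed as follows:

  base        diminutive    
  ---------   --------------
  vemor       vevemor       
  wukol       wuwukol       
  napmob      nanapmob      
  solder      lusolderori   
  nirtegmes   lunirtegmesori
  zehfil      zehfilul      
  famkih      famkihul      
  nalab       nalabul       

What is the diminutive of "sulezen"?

"sulezen" has last vowel 'e'. The stems whose last vowel is 'e' (solder → lusolderori, nirtegmes → lunirtegmesori) add lu- … -ori around the stem.
The other patterns: stems whose last vowel is 'o' repeat the first consonant+vowel as a prefix; stems whose last vowel is 'a' or 'i' add -ul.
So sulezen → lusulezenori.

lusulezenori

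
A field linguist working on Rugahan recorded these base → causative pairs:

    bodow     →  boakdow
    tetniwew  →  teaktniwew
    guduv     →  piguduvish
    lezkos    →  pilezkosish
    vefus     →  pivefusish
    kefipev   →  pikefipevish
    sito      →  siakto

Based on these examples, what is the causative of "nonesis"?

pinonesisish

lezkos and bodow both have last vowel 'o' yet inflect differently (pilezkosish, boakdow), so the last vowel is not what conditions the rule; the final letter is.
"nonesis" ends in -s. The stems ending in -s (lezkos → pilezkosish, vefus → pivefusish) add pi- … -ish around the stem.
The other pattern: stems ending in -o or -w insert -ak- after the first vowel.
So nonesis → pinonesisish.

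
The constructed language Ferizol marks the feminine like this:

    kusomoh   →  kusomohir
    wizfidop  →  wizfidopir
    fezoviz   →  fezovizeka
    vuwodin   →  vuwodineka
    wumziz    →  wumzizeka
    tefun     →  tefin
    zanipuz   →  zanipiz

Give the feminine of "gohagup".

"gohagup" has last vowel 'u'. The stems whose last vowel is 'u' (tefun → tefin, zanipuz → zanipiz) change the last vowel to 'i'.
The other patterns: stems whose last vowel is 'o' add -ir; stems whose last vowel is 'i' add -eka.
So gohagup → gohagip.

gohagip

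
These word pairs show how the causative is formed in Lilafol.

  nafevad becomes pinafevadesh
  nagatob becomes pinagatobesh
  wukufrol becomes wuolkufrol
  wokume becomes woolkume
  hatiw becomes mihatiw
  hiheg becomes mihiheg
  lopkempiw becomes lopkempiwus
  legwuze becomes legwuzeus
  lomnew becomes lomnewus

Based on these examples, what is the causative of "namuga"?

hatiw and lopkempiw both end in -w yet inflect differently (mihatiw, lopkempiwus), so the final letter is not what conditions the rule; the first letter is.
"namuga" begins with n-. The stems beginning with n- (nafevad → pinafevadesh, nagatob → pinagatobesh) add pi- … -esh around the stem.
The other patterns: stems beginning with w- insert -ol- after the first vowel; stems beginning with h- add the prefix mi-; stems beginning with l- add -us.
So namuga → pinamugaesh.

pinamugaesh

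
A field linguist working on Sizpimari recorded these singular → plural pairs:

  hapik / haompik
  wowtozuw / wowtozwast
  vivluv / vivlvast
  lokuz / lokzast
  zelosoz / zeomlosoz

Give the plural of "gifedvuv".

gifedvvast

lokuz and zelosoz both end in -z yet inflect differently (lokzast, zeomlosoz), so the final letter is not what conditions the rule; the last vowel is.
"gifedvuv" has last vowel 'u'. The stems whose last vowel is 'u' (vivluv → vivlvast, lokuz → lokzast, wowtozuw → wowtozwast) delete the last vowel and add -ast.
So gifedvuv → gifedvvast.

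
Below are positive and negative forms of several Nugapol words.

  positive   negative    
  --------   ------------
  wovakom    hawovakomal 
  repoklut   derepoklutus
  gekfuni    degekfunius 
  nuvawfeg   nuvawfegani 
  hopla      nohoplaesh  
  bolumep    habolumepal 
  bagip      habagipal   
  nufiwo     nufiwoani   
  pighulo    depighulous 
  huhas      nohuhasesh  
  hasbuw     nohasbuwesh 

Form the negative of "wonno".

hawonnoal

"wonno" begins with w-. The one such stem in the data (wovakom → hawovakomal) adds ha- … -al around the stem, so the same rule applies.
So wonno → hawonnoal.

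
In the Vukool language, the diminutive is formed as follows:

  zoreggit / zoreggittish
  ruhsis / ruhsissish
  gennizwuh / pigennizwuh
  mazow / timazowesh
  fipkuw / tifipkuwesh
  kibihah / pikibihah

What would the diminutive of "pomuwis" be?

fipkuw and gennizwuh both have last vowel 'u' yet inflect differently (tifipkuwesh, pigennizwuh), so the last vowel is not what conditions the rule; the final letter is.
"pomuwis" ends in -s. The one such stem in the data (ruhsis → ruhsissish) doubles the final consonant and adds -ish (as does zoreggit), so the same rule applies.
So pomuwis → pomuwissish.

pomuwissish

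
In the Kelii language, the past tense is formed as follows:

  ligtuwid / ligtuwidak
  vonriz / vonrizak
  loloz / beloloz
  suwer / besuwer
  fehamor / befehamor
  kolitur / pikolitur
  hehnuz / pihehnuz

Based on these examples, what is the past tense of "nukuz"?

pinukuz

vonriz and loloz both end in -z yet inflect differently (vonrizak, beloloz), so the final letter is not what conditions the rule; the last vowel is.
"nukuz" has last vowel 'u'. The stems whose last vowel is 'u' (kolitur → pikolitur, hehnuz → pihehnuz) add the prefix pi-.
So nukuz → pinukuz.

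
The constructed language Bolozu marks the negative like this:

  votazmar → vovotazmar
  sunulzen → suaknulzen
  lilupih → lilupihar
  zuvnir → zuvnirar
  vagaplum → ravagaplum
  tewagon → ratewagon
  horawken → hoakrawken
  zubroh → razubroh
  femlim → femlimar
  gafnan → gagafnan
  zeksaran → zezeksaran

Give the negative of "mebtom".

ramebtom

gafnan and horawken both end in -n yet inflect differently (gagafnan, hoakrawken), so the final letter is not what conditions the rule; the last vowel is.
"mebtom" has last vowel 'o'. The stems whose last vowel is 'o' (zubroh → razubroh, tewagon → ratewagon) add the prefix ra-.
So mebtom → ramebtom.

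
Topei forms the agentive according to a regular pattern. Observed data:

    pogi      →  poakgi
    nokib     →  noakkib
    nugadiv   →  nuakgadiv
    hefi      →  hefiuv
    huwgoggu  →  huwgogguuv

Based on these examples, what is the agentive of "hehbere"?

"hehbere" begins with h-. The stems beginning with h- (huwgoggu → huwgogguuv, hefi → hefiuv) add -uv.
So hehbere → hehbereuv.

hehbereuv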